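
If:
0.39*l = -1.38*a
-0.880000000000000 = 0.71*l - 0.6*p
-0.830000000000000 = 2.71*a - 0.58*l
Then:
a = -0.17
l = 0.62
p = 2.20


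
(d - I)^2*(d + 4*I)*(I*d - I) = I*d^4 - 2*d^3 - I*d^3 + 2*d^2 + 7*I*d^2 + 4*d - 7*I*d - 4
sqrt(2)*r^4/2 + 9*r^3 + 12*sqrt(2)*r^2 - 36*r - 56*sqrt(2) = (r - 2)*(r + 2*sqrt(2))*(r + 7*sqrt(2))*(sqrt(2)*r/2 + sqrt(2))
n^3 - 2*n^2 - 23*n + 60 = (n - 4)*(n - 3)*(n + 5)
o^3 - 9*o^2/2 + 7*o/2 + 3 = (o - 3)*(o - 2)*(o + 1/2)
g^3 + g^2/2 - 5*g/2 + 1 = (g - 1)*(g - 1/2)*(g + 2)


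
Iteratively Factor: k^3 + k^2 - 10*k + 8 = (k - 2)*(k^2 + 3*k - 4) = (k - 2)*(k + 4)*(k - 1)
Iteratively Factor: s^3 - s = (s + 1)*(s^2 - s) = s*(s + 1)*(s - 1)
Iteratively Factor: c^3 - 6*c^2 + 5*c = (c - 5)*(c^2 - c) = (c - 5)*(c - 1)*(c)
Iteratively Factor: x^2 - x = (x)*(x - 1)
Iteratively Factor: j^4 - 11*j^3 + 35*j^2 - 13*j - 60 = (j - 3)*(j^3 - 8*j^2 + 11*j + 20) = (j - 4)*(j - 3)*(j^2 - 4*j - 5) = (j - 4)*(j - 3)*(j + 1)*(j - 5)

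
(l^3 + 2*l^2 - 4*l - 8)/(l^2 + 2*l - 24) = (l^3 + 2*l^2 - 4*l - 8)/(l^2 + 2*l - 24)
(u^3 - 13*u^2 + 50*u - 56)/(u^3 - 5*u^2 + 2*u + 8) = (u - 7)/(u + 1)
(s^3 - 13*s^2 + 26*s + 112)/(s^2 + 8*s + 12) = (s^2 - 15*s + 56)/(s + 6)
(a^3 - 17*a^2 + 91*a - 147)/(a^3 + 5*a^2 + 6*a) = (a^3 - 17*a^2 + 91*a - 147)/(a*(a^2 + 5*a + 6))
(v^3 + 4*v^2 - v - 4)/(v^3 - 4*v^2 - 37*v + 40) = (v^2 + 5*v + 4)/(v^2 - 3*v - 40)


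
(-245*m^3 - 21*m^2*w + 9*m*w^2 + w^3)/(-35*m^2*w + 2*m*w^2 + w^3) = (7*m + w)/w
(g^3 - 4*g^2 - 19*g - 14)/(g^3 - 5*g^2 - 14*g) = (g + 1)/g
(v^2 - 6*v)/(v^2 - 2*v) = (v - 6)/(v - 2)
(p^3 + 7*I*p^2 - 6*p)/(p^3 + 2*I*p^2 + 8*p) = (p^2 + 7*I*p - 6)/(p^2 + 2*I*p + 8)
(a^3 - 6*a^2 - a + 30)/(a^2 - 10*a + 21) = (a^2 - 3*a - 10)/(a - 7)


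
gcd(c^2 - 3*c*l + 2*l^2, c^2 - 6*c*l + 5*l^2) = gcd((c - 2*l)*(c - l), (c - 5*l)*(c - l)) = c - l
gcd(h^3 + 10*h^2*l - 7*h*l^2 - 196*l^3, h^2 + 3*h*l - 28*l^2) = h^2 + 3*h*l - 28*l^2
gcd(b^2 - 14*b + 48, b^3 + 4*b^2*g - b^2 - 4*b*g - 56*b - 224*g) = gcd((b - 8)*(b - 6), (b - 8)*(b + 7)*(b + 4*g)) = b - 8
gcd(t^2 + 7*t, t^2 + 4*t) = t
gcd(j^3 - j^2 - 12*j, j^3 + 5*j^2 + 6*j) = j^2 + 3*j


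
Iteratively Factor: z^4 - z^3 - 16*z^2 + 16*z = (z)*(z^3 - z^2 - 16*z + 16) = z*(z - 1)*(z^2 - 16) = z*(z - 4)*(z - 1)*(z + 4)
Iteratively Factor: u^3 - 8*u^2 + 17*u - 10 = (u - 5)*(u^2 - 3*u + 2) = (u - 5)*(u - 1)*(u - 2)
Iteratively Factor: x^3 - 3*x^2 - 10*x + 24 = (x + 3)*(x^2 - 6*x + 8) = (x - 2)*(x + 3)*(x - 4)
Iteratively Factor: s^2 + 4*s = (s + 4)*(s)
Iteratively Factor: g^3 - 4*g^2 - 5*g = (g - 5)*(g^2 + g) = g*(g - 5)*(g + 1)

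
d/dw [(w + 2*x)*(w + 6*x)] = 2*w + 8*x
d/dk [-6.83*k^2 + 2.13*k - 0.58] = 2.13 - 13.66*k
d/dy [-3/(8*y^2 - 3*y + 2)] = 3*(16*y - 3)/(8*y^2 - 3*y + 2)^2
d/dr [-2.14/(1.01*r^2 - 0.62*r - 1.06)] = (4.3228*r - 1.3268)/(-1.01*r^2 + 0.62*r + 1.06)^2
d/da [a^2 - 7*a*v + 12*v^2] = 2*a - 7*v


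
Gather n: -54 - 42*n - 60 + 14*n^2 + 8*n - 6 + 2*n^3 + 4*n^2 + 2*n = 2*n^3 + 18*n^2 - 32*n - 120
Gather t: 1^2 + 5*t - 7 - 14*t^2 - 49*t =-14*t^2 - 44*t - 6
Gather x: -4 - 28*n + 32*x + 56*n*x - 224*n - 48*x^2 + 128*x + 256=-252*n - 48*x^2 + x*(56*n + 160) + 252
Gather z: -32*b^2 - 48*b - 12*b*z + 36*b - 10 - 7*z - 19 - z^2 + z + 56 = -32*b^2 - 12*b - z^2 + z*(-12*b - 6) + 27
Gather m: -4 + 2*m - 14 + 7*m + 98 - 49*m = 80 - 40*m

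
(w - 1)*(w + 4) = w^2 + 3*w - 4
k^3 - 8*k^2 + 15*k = k*(k - 5)*(k - 3)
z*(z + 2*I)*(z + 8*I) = z^3 + 10*I*z^2 - 16*z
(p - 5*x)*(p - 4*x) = p^2 - 9*p*x + 20*x^2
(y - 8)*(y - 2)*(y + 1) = y^3 - 9*y^2 + 6*y + 16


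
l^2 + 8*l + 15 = (l + 3)*(l + 5)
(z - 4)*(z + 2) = z^2 - 2*z - 8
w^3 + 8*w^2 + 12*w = w*(w + 2)*(w + 6)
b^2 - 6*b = b*(b - 6)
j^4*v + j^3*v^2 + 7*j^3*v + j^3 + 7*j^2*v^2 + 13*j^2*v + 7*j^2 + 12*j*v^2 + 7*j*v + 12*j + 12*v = (j + 3)*(j + 4)*(j + v)*(j*v + 1)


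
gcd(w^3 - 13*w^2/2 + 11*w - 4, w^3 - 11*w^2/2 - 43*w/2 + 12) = w - 1/2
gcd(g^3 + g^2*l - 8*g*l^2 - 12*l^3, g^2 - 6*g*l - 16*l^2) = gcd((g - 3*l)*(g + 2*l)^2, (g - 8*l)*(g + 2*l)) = g + 2*l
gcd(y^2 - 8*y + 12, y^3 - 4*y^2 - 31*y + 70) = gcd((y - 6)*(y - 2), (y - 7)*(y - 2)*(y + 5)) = y - 2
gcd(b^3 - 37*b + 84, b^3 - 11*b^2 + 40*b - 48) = b^2 - 7*b + 12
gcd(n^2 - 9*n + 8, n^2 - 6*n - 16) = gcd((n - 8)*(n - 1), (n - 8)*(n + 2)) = n - 8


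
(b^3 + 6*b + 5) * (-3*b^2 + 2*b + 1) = -3*b^5 + 2*b^4 - 17*b^3 - 3*b^2 + 16*b + 5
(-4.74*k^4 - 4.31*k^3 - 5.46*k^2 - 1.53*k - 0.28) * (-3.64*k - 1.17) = 17.2536*k^5 + 21.2342*k^4 + 24.9171*k^3 + 11.9574*k^2 + 2.8093*k + 0.3276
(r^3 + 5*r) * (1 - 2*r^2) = -2*r^5 - 9*r^3 + 5*r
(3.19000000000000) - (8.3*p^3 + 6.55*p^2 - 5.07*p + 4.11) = -8.3*p^3 - 6.55*p^2 + 5.07*p - 0.92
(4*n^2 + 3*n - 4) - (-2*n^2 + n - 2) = 6*n^2 + 2*n - 2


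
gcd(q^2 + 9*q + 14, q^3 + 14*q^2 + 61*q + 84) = q + 7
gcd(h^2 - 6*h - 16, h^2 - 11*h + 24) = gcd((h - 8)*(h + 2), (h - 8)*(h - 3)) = h - 8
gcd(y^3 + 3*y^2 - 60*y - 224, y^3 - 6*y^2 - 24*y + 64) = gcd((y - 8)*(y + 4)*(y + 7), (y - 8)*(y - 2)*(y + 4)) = y^2 - 4*y - 32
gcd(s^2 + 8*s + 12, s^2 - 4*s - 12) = s + 2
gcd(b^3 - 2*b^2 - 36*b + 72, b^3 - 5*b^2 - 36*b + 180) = b^2 - 36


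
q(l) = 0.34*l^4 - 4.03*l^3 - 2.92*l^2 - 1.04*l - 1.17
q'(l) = 1.36*l^3 - 12.09*l^2 - 5.84*l - 1.04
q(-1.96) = 25.01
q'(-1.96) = -46.28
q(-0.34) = -0.99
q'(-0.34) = -0.51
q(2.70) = -86.52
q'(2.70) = -78.18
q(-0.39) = -0.96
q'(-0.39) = -0.68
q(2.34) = -61.03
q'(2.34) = -63.48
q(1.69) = -27.95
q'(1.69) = -38.88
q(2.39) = -64.26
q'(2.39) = -65.49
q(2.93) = -105.60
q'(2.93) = -87.73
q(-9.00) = 4940.28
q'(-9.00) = -1919.21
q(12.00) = -347.73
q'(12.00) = 538.00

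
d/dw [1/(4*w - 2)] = -1/(2*w - 1)^2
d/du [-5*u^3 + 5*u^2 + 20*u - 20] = -15*u^2 + 10*u + 20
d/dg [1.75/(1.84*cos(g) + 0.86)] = 3.22*sin(g)/(1.84*cos(g) + 0.86)^2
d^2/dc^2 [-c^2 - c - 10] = -2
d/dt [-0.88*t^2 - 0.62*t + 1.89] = -1.76*t - 0.62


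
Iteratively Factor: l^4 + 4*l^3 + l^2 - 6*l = (l)*(l^3 + 4*l^2 + l - 6) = l*(l + 3)*(l^2 + l - 2) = l*(l - 1)*(l + 3)*(l + 2)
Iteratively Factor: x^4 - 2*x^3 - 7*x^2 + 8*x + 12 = (x - 2)*(x^3 - 7*x - 6) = (x - 2)*(x + 2)*(x^2 - 2*x - 3) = (x - 3)*(x - 2)*(x + 2)*(x + 1)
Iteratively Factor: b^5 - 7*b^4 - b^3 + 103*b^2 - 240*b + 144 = (b + 4)*(b^4 - 11*b^3 + 43*b^2 - 69*b + 36) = (b - 1)*(b + 4)*(b^3 - 10*b^2 + 33*b - 36) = (b - 4)*(b - 1)*(b + 4)*(b^2 - 6*b + 9) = (b - 4)*(b - 3)*(b - 1)*(b + 4)*(b - 3)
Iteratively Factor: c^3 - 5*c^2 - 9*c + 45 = (c - 5)*(c^2 - 9) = (c - 5)*(c - 3)*(c + 3)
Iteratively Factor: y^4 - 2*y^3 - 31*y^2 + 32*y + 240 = (y + 3)*(y^3 - 5*y^2 - 16*y + 80) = (y + 3)*(y + 4)*(y^2 - 9*y + 20) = (y - 4)*(y + 3)*(y + 4)*(y - 5)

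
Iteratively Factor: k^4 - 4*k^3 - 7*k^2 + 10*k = (k + 2)*(k^3 - 6*k^2 + 5*k) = k*(k + 2)*(k^2 - 6*k + 5) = k*(k - 5)*(k + 2)*(k - 1)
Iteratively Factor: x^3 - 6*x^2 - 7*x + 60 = (x - 4)*(x^2 - 2*x - 15) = (x - 5)*(x - 4)*(x + 3)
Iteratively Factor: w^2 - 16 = (w - 4)*(w + 4)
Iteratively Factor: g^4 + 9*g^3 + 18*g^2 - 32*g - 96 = (g + 4)*(g^3 + 5*g^2 - 2*g - 24) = (g + 4)^2*(g^2 + g - 6) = (g + 3)*(g + 4)^2*(g - 2)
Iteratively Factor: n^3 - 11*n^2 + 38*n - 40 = (n - 4)*(n^2 - 7*n + 10) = (n - 4)*(n - 2)*(n - 5)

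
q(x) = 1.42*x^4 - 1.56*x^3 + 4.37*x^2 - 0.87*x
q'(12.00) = 9245.13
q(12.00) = 27368.28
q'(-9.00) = -4599.33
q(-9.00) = 10815.66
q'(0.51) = 3.12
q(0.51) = 0.58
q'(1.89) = 37.28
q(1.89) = 21.55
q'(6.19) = 1221.07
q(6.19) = 1876.80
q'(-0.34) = -4.61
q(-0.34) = 0.88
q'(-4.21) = -544.45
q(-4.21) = 643.61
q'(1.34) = 16.10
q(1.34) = 7.51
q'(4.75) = 543.79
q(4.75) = 650.15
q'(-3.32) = -289.33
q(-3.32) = 280.66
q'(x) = 5.68*x^3 - 4.68*x^2 + 8.74*x - 0.87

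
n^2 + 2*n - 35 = (n - 5)*(n + 7)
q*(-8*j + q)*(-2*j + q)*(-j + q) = -16*j^3*q + 26*j^2*q^2 - 11*j*q^3 + q^4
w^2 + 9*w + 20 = (w + 4)*(w + 5)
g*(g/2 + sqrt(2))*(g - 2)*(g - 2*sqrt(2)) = g^4/2 - g^3 - 4*g^2 + 8*g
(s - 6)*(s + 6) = s^2 - 36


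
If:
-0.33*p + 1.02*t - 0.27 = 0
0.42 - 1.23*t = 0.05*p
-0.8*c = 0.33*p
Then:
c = -0.09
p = 0.21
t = 0.33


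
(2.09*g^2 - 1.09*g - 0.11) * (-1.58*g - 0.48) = -3.3022*g^3 + 0.719*g^2 + 0.697*g + 0.0528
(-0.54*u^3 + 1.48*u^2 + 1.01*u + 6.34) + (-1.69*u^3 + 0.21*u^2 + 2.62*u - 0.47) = -2.23*u^3 + 1.69*u^2 + 3.63*u + 5.87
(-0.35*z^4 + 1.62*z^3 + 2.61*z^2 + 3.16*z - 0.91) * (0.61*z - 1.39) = -0.2135*z^5 + 1.4747*z^4 - 0.6597*z^3 - 1.7003*z^2 - 4.9475*z + 1.2649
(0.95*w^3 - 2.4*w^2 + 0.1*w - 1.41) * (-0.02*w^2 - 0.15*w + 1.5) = -0.019*w^5 - 0.0945*w^4 + 1.783*w^3 - 3.5868*w^2 + 0.3615*w - 2.115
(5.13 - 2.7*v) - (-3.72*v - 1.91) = 1.02*v + 7.04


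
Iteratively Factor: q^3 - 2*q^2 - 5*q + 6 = (q - 3)*(q^2 + q - 2) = (q - 3)*(q + 2)*(q - 1)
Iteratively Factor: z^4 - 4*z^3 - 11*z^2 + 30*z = (z - 5)*(z^3 + z^2 - 6*z) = z*(z - 5)*(z^2 + z - 6) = z*(z - 5)*(z + 3)*(z - 2)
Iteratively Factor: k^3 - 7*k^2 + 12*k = (k - 4)*(k^2 - 3*k) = (k - 4)*(k - 3)*(k)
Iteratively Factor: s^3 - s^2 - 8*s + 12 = (s - 2)*(s^2 + s - 6) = (s - 2)*(s + 3)*(s - 2)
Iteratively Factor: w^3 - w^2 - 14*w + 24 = (w - 3)*(w^2 + 2*w - 8) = (w - 3)*(w + 4)*(w - 2)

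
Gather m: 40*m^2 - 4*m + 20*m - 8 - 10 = 40*m^2 + 16*m - 18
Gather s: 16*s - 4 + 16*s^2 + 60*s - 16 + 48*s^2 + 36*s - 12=64*s^2 + 112*s - 32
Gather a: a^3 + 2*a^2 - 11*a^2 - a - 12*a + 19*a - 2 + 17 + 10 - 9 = a^3 - 9*a^2 + 6*a + 16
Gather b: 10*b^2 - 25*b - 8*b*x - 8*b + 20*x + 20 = 10*b^2 + b*(-8*x - 33) + 20*x + 20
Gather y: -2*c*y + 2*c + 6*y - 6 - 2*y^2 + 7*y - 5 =2*c - 2*y^2 + y*(13 - 2*c) - 11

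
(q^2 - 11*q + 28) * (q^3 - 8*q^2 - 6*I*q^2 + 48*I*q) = q^5 - 19*q^4 - 6*I*q^4 + 116*q^3 + 114*I*q^3 - 224*q^2 - 696*I*q^2 + 1344*I*q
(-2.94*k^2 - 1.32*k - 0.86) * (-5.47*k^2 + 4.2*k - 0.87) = 16.0818*k^4 - 5.1276*k^3 + 1.718*k^2 - 2.4636*k + 0.7482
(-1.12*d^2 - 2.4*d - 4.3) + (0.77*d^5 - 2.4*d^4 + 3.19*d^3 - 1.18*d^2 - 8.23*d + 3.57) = 0.77*d^5 - 2.4*d^4 + 3.19*d^3 - 2.3*d^2 - 10.63*d - 0.73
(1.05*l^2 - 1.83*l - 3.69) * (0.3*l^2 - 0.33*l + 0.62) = 0.315*l^4 - 0.8955*l^3 + 0.1479*l^2 + 0.0831*l - 2.2878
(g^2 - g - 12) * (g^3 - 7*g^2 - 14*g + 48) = g^5 - 8*g^4 - 19*g^3 + 146*g^2 + 120*g - 576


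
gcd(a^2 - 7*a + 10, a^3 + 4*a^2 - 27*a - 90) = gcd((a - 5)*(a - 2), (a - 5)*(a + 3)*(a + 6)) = a - 5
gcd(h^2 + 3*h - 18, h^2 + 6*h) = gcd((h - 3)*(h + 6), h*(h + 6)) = h + 6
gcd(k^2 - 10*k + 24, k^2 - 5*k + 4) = k - 4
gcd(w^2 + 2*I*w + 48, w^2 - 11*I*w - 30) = w - 6*I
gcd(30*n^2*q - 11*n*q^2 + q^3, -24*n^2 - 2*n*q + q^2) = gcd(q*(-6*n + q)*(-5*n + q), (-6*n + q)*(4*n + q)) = -6*n + q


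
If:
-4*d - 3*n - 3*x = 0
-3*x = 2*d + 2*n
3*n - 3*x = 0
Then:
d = 0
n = 0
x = 0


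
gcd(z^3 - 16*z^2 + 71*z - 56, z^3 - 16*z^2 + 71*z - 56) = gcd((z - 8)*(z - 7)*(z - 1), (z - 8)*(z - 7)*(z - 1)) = z^3 - 16*z^2 + 71*z - 56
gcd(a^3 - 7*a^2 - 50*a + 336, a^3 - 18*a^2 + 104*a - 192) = a^2 - 14*a + 48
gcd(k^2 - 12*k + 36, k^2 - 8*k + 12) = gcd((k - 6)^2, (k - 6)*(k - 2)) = k - 6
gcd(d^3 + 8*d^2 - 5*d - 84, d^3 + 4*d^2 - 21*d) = d^2 + 4*d - 21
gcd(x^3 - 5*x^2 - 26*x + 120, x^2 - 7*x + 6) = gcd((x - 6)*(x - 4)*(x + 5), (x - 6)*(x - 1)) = x - 6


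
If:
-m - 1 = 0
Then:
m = -1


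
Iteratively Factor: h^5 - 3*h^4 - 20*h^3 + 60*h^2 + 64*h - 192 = (h + 2)*(h^4 - 5*h^3 - 10*h^2 + 80*h - 96) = (h - 4)*(h + 2)*(h^3 - h^2 - 14*h + 24) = (h - 4)*(h + 2)*(h + 4)*(h^2 - 5*h + 6) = (h - 4)*(h - 2)*(h + 2)*(h + 4)*(h - 3)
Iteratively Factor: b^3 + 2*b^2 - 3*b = (b)*(b^2 + 2*b - 3) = b*(b + 3)*(b - 1)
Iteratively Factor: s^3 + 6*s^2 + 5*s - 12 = (s + 3)*(s^2 + 3*s - 4) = (s + 3)*(s + 4)*(s - 1)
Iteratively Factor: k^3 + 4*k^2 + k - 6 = (k - 1)*(k^2 + 5*k + 6) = (k - 1)*(k + 2)*(k + 3)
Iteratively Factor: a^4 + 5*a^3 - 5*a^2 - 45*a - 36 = (a - 3)*(a^3 + 8*a^2 + 19*a + 12) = (a - 3)*(a + 3)*(a^2 + 5*a + 4) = (a - 3)*(a + 3)*(a + 4)*(a + 1)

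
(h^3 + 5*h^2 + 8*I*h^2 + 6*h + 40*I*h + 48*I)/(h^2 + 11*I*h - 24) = (h^2 + 5*h + 6)/(h + 3*I)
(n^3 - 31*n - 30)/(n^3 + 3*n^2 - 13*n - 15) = (n - 6)/(n - 3)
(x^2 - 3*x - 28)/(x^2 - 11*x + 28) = (x + 4)/(x - 4)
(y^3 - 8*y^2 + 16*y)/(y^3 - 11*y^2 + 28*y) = (y - 4)/(y - 7)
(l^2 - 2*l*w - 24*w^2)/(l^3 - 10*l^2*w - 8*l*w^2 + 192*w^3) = 1/(l - 8*w)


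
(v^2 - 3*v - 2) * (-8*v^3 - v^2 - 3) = -8*v^5 + 23*v^4 + 19*v^3 - v^2 + 9*v + 6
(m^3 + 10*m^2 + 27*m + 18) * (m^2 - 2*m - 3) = m^5 + 8*m^4 + 4*m^3 - 66*m^2 - 117*m - 54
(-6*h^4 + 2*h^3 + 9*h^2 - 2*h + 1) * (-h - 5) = 6*h^5 + 28*h^4 - 19*h^3 - 43*h^2 + 9*h - 5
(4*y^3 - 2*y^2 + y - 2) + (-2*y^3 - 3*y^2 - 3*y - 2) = 2*y^3 - 5*y^2 - 2*y - 4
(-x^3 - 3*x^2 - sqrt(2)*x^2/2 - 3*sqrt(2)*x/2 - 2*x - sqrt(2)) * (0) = 0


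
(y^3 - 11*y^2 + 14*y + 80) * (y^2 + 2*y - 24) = y^5 - 9*y^4 - 32*y^3 + 372*y^2 - 176*y - 1920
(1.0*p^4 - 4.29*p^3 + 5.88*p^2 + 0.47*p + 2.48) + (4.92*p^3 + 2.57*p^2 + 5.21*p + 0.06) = 1.0*p^4 + 0.63*p^3 + 8.45*p^2 + 5.68*p + 2.54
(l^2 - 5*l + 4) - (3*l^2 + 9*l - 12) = -2*l^2 - 14*l + 16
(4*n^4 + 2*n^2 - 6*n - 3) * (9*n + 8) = 36*n^5 + 32*n^4 + 18*n^3 - 38*n^2 - 75*n - 24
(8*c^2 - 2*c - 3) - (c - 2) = 8*c^2 - 3*c - 1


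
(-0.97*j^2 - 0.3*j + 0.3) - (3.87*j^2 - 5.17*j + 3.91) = -4.84*j^2 + 4.87*j - 3.61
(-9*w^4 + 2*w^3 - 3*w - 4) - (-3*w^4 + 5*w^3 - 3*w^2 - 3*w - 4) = -6*w^4 - 3*w^3 + 3*w^2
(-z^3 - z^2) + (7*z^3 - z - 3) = 6*z^3 - z^2 - z - 3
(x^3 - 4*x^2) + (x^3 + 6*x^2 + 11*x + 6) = 2*x^3 + 2*x^2 + 11*x + 6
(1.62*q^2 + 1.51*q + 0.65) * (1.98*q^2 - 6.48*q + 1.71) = 3.2076*q^4 - 7.5078*q^3 - 5.7276*q^2 - 1.6299*q + 1.1115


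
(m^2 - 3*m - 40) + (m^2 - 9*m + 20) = 2*m^2 - 12*m - 20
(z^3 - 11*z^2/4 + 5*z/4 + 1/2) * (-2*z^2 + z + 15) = -2*z^5 + 13*z^4/2 + 39*z^3/4 - 41*z^2 + 77*z/4 + 15/2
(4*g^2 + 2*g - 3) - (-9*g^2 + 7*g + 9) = 13*g^2 - 5*g - 12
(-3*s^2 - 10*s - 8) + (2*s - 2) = -3*s^2 - 8*s - 10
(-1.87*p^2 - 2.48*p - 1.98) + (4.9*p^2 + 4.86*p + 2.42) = 3.03*p^2 + 2.38*p + 0.44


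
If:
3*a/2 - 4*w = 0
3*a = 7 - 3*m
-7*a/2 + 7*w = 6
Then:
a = -48/7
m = 193/21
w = -18/7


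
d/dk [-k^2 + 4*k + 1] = 4 - 2*k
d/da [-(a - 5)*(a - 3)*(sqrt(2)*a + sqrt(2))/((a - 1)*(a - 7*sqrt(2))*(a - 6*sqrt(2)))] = 2*(-3*sqrt(2)*a^4 + 13*a^4 - 77*sqrt(2)*a^3 - 26*a^3 + 439*sqrt(2)*a^2 - 603*sqrt(2)*a - 390*a + 195 + 924*sqrt(2))/(a^6 - 26*sqrt(2)*a^5 - 2*a^5 + 52*sqrt(2)*a^4 + 507*a^4 - 2210*sqrt(2)*a^3 - 1012*a^3 + 4368*sqrt(2)*a^2 + 7562*a^2 - 14112*a - 2184*sqrt(2)*a + 7056)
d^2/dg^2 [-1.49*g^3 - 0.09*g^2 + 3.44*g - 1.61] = -8.94*g - 0.18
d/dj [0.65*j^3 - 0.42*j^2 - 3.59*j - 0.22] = 1.95*j^2 - 0.84*j - 3.59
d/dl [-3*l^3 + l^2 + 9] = l*(2 - 9*l)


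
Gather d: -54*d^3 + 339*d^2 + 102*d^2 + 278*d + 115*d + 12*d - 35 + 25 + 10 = -54*d^3 + 441*d^2 + 405*d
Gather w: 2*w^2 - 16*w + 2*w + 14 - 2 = 2*w^2 - 14*w + 12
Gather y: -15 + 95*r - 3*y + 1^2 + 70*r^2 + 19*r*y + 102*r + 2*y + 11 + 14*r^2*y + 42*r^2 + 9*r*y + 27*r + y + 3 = 112*r^2 + 224*r + y*(14*r^2 + 28*r)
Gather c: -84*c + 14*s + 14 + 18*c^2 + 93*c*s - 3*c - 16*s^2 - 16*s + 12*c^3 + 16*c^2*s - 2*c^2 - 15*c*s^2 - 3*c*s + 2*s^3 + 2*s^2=12*c^3 + c^2*(16*s + 16) + c*(-15*s^2 + 90*s - 87) + 2*s^3 - 14*s^2 - 2*s + 14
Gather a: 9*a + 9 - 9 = 9*a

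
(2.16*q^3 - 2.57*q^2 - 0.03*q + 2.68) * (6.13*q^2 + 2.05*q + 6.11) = 13.2408*q^5 - 11.3261*q^4 + 7.7452*q^3 + 0.664199999999999*q^2 + 5.3107*q + 16.3748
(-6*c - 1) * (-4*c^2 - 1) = 24*c^3 + 4*c^2 + 6*c + 1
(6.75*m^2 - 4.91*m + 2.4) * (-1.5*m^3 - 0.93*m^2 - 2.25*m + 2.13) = -10.125*m^5 + 1.0875*m^4 - 14.2212*m^3 + 23.193*m^2 - 15.8583*m + 5.112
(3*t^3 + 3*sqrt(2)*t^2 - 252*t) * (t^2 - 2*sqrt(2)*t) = 3*t^5 - 3*sqrt(2)*t^4 - 264*t^3 + 504*sqrt(2)*t^2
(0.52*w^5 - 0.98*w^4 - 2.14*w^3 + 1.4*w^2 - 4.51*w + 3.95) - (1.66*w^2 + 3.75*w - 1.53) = 0.52*w^5 - 0.98*w^4 - 2.14*w^3 - 0.26*w^2 - 8.26*w + 5.48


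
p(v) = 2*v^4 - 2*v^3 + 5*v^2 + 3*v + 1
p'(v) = 8*v^3 - 6*v^2 + 10*v + 3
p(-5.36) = 2087.33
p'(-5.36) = -1454.90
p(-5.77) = 2751.19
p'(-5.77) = -1791.26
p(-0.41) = 0.80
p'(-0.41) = -2.66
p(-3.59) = 479.41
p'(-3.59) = -480.37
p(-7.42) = 7133.47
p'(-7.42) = -3669.69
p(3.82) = 399.81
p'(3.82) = 399.59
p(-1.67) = 34.81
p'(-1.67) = -67.69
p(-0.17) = 0.65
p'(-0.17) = 1.09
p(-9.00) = 14959.00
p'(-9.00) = -6405.00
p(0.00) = 1.00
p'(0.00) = 3.00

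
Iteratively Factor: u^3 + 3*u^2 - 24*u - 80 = (u + 4)*(u^2 - u - 20) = (u - 5)*(u + 4)*(u + 4)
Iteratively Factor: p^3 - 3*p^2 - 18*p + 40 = (p - 2)*(p^2 - p - 20) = (p - 5)*(p - 2)*(p + 4)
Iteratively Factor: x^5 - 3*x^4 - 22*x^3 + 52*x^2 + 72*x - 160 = (x - 5)*(x^4 + 2*x^3 - 12*x^2 - 8*x + 32) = (x - 5)*(x + 2)*(x^3 - 12*x + 16) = (x - 5)*(x - 2)*(x + 2)*(x^2 + 2*x - 8) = (x - 5)*(x - 2)^2*(x + 2)*(x + 4)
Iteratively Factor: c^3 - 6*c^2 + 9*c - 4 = (c - 1)*(c^2 - 5*c + 4) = (c - 1)^2*(c - 4)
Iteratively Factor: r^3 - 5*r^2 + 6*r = (r - 3)*(r^2 - 2*r) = (r - 3)*(r - 2)*(r)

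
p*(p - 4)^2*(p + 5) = p^4 - 3*p^3 - 24*p^2 + 80*p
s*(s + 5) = s^2 + 5*s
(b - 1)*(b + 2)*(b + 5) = b^3 + 6*b^2 + 3*b - 10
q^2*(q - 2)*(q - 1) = q^4 - 3*q^3 + 2*q^2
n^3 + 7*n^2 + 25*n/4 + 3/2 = (n + 1/2)^2*(n + 6)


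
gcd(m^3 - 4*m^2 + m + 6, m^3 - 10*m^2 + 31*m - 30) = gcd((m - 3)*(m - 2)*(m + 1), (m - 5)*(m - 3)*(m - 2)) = m^2 - 5*m + 6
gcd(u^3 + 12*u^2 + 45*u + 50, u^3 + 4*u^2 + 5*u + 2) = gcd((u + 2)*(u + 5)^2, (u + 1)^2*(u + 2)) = u + 2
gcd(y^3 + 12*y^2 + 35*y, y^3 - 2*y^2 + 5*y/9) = y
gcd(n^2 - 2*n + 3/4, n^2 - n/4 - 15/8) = n - 3/2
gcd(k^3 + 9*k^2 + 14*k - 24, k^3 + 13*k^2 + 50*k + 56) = k + 4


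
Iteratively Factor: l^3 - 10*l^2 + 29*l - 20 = (l - 4)*(l^2 - 6*l + 5) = (l - 5)*(l - 4)*(l - 1)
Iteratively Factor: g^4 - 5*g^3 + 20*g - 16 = (g - 2)*(g^3 - 3*g^2 - 6*g + 8) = (g - 2)*(g - 1)*(g^2 - 2*g - 8) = (g - 4)*(g - 2)*(g - 1)*(g + 2)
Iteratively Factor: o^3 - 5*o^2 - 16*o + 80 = (o + 4)*(o^2 - 9*o + 20) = (o - 5)*(o + 4)*(o - 4)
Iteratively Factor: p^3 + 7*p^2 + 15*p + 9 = (p + 3)*(p^2 + 4*p + 3) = (p + 3)^2*(p + 1)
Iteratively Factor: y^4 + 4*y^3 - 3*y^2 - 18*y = (y + 3)*(y^3 + y^2 - 6*y) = (y + 3)^2*(y^2 - 2*y) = y*(y + 3)^2*(y - 2)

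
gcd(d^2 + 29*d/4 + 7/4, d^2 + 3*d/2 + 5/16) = d + 1/4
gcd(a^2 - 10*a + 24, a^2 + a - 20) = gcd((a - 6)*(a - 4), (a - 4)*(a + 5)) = a - 4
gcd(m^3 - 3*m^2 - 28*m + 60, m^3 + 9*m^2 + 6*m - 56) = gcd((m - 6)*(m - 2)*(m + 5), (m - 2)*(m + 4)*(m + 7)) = m - 2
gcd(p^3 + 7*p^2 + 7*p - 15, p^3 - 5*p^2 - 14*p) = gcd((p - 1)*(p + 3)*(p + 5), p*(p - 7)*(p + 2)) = 1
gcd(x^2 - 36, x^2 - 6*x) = x - 6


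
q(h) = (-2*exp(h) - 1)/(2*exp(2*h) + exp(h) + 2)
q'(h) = (-2*exp(h) - 1)*(-4*exp(2*h) - exp(h))/(2*exp(2*h) + exp(h) + 2)^2 - 2*exp(h)/(2*exp(2*h) + exp(h) + 2) = ((2*exp(h) + 1)*(4*exp(h) + 1) - 4*exp(2*h) - 2*exp(h) - 4)*exp(h)/(2*exp(2*h) + exp(h) + 2)^2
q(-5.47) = -0.50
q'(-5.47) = -0.00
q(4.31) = -0.01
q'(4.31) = 0.01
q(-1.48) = -0.62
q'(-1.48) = -0.08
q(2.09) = -0.12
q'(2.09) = 0.12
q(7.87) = -0.00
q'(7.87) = 0.00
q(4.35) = -0.01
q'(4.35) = 0.01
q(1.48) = -0.22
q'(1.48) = 0.20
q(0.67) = -0.42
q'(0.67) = 0.29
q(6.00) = 0.00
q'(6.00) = 0.00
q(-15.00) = -0.50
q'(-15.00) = 0.00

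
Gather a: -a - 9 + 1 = -a - 8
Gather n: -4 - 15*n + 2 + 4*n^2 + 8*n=4*n^2 - 7*n - 2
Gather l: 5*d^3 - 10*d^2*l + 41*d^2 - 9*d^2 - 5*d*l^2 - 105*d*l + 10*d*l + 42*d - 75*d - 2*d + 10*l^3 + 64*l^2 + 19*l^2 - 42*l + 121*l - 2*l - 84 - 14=5*d^3 + 32*d^2 - 35*d + 10*l^3 + l^2*(83 - 5*d) + l*(-10*d^2 - 95*d + 77) - 98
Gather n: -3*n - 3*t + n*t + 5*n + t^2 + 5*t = n*(t + 2) + t^2 + 2*t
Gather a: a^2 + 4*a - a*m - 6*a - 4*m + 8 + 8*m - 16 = a^2 + a*(-m - 2) + 4*m - 8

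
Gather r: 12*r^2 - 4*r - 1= 12*r^2 - 4*r - 1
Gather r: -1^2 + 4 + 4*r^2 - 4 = 4*r^2 - 1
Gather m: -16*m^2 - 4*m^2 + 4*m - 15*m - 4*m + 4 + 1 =-20*m^2 - 15*m + 5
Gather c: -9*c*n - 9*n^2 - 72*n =-9*c*n - 9*n^2 - 72*n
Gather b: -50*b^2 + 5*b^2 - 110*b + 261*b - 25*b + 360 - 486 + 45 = -45*b^2 + 126*b - 81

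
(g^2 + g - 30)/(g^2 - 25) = (g + 6)/(g + 5)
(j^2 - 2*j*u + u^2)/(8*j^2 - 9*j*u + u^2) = (-j + u)/(-8*j + u)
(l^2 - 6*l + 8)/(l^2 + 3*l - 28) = (l - 2)/(l + 7)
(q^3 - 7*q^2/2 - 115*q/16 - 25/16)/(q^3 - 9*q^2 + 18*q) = (16*q^3 - 56*q^2 - 115*q - 25)/(16*q*(q^2 - 9*q + 18))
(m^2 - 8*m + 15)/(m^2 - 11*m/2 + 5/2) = 2*(m - 3)/(2*m - 1)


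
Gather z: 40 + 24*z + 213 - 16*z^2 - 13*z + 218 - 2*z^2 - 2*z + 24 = -18*z^2 + 9*z + 495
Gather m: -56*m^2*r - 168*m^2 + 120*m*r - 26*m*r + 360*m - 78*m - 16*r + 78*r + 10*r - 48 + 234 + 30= m^2*(-56*r - 168) + m*(94*r + 282) + 72*r + 216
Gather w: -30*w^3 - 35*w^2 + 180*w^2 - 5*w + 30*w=-30*w^3 + 145*w^2 + 25*w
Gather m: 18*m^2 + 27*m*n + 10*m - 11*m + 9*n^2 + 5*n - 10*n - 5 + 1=18*m^2 + m*(27*n - 1) + 9*n^2 - 5*n - 4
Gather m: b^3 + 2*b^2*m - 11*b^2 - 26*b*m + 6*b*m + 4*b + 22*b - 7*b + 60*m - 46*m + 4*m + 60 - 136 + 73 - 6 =b^3 - 11*b^2 + 19*b + m*(2*b^2 - 20*b + 18) - 9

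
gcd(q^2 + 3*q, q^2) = q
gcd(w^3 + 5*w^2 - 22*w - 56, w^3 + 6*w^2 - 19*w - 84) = w^2 + 3*w - 28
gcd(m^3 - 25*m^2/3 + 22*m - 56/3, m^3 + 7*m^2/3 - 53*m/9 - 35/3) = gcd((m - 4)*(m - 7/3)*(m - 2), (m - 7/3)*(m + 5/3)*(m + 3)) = m - 7/3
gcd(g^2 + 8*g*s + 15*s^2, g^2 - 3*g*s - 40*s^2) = g + 5*s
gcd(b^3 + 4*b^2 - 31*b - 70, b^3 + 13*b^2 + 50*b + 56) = b^2 + 9*b + 14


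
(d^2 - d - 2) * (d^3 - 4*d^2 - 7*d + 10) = d^5 - 5*d^4 - 5*d^3 + 25*d^2 + 4*d - 20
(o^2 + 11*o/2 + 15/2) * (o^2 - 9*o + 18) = o^4 - 7*o^3/2 - 24*o^2 + 63*o/2 + 135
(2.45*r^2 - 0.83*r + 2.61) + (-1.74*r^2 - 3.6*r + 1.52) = 0.71*r^2 - 4.43*r + 4.13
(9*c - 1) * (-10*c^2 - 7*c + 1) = -90*c^3 - 53*c^2 + 16*c - 1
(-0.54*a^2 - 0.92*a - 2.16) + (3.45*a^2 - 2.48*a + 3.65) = 2.91*a^2 - 3.4*a + 1.49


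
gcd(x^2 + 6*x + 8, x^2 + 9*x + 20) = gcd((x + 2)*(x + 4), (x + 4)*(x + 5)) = x + 4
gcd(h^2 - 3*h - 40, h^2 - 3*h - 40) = h^2 - 3*h - 40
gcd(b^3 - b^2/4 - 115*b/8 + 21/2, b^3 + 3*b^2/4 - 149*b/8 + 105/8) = b^2 - 17*b/4 + 21/8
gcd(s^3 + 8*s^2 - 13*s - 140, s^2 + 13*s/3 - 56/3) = s + 7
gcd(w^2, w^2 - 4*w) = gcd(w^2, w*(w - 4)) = w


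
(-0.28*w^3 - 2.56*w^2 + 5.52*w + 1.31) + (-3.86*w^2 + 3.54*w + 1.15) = -0.28*w^3 - 6.42*w^2 + 9.06*w + 2.46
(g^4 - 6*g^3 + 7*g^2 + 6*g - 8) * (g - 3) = g^5 - 9*g^4 + 25*g^3 - 15*g^2 - 26*g + 24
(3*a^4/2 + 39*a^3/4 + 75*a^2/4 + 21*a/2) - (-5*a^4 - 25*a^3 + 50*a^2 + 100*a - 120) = 13*a^4/2 + 139*a^3/4 - 125*a^2/4 - 179*a/2 + 120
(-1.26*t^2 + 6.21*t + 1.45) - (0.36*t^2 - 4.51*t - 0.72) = -1.62*t^2 + 10.72*t + 2.17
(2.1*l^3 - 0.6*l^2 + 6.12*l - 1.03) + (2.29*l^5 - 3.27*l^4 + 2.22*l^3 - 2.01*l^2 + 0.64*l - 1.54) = 2.29*l^5 - 3.27*l^4 + 4.32*l^3 - 2.61*l^2 + 6.76*l - 2.57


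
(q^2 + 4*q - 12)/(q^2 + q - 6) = (q + 6)/(q + 3)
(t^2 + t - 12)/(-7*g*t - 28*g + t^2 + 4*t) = (t - 3)/(-7*g + t)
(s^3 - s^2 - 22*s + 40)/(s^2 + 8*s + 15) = (s^2 - 6*s + 8)/(s + 3)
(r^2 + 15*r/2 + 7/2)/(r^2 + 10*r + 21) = (r + 1/2)/(r + 3)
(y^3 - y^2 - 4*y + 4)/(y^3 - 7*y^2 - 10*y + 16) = (y - 2)/(y - 8)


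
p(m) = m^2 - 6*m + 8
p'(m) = 2*m - 6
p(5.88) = 7.29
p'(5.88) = 5.76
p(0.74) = 4.11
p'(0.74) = -4.52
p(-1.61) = 20.25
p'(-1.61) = -9.22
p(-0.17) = 9.05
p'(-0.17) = -6.34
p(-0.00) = 8.00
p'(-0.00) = -6.00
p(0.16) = 7.07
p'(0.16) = -5.68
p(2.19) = -0.34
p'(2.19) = -1.62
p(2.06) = -0.12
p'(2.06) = -1.88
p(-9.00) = 143.00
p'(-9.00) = -24.00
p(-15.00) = 323.00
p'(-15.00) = -36.00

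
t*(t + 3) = t^2 + 3*t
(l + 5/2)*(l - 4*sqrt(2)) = l^2 - 4*sqrt(2)*l + 5*l/2 - 10*sqrt(2)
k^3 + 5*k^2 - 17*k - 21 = (k - 3)*(k + 1)*(k + 7)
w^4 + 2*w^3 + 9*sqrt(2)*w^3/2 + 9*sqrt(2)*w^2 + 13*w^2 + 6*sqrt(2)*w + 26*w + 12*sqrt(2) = (w + 2)*(w + sqrt(2))*(w + 3*sqrt(2)/2)*(w + 2*sqrt(2))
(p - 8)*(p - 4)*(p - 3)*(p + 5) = p^4 - 10*p^3 - 7*p^2 + 244*p - 480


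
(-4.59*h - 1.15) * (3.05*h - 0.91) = -13.9995*h^2 + 0.6694*h + 1.0465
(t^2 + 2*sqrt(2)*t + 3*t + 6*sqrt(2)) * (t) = t^3 + 2*sqrt(2)*t^2 + 3*t^2 + 6*sqrt(2)*t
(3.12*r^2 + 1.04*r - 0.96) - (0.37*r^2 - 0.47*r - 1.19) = 2.75*r^2 + 1.51*r + 0.23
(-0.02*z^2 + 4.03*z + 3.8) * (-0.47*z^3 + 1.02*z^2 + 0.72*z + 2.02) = 0.0094*z^5 - 1.9145*z^4 + 2.3102*z^3 + 6.7372*z^2 + 10.8766*z + 7.676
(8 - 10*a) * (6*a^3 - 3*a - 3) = -60*a^4 + 48*a^3 + 30*a^2 + 6*a - 24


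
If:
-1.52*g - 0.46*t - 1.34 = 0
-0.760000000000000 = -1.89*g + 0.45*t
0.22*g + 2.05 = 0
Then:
No Solution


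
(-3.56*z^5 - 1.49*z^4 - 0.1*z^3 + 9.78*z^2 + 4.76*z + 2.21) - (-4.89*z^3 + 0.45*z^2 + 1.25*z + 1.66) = -3.56*z^5 - 1.49*z^4 + 4.79*z^3 + 9.33*z^2 + 3.51*z + 0.55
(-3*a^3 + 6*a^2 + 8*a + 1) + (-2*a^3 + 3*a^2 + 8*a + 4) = -5*a^3 + 9*a^2 + 16*a + 5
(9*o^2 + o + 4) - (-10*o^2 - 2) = 19*o^2 + o + 6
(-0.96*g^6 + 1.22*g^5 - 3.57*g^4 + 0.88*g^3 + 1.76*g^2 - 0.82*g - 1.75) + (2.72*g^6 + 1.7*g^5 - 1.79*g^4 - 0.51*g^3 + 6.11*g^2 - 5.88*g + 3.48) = 1.76*g^6 + 2.92*g^5 - 5.36*g^4 + 0.37*g^3 + 7.87*g^2 - 6.7*g + 1.73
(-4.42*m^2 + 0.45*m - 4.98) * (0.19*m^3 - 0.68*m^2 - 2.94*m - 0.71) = -0.8398*m^5 + 3.0911*m^4 + 11.7426*m^3 + 5.2016*m^2 + 14.3217*m + 3.5358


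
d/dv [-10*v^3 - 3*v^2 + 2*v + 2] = -30*v^2 - 6*v + 2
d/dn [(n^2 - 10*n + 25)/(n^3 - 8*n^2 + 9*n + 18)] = (-n^4 + 20*n^3 - 146*n^2 + 436*n - 405)/(n^6 - 16*n^5 + 82*n^4 - 108*n^3 - 207*n^2 + 324*n + 324)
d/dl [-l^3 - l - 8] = -3*l^2 - 1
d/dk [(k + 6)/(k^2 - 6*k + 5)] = (k^2 - 6*k - 2*(k - 3)*(k + 6) + 5)/(k^2 - 6*k + 5)^2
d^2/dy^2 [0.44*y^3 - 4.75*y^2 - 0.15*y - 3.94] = 2.64*y - 9.5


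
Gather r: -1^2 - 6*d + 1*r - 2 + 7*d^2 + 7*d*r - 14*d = 7*d^2 - 20*d + r*(7*d + 1) - 3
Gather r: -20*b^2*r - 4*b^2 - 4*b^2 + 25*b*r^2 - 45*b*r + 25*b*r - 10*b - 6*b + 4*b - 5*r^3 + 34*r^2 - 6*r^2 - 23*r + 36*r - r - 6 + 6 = -8*b^2 - 12*b - 5*r^3 + r^2*(25*b + 28) + r*(-20*b^2 - 20*b + 12)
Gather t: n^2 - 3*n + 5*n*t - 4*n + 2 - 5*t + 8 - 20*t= n^2 - 7*n + t*(5*n - 25) + 10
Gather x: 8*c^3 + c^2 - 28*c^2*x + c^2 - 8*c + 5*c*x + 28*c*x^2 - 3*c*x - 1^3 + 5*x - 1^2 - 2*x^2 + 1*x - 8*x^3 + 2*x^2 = 8*c^3 + 2*c^2 + 28*c*x^2 - 8*c - 8*x^3 + x*(-28*c^2 + 2*c + 6) - 2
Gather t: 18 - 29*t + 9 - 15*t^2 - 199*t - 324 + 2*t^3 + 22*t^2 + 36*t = 2*t^3 + 7*t^2 - 192*t - 297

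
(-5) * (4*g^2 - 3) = 15 - 20*g^2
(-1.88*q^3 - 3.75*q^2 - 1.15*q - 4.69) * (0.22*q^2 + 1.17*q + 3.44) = -0.4136*q^5 - 3.0246*q^4 - 11.1077*q^3 - 15.2773*q^2 - 9.4433*q - 16.1336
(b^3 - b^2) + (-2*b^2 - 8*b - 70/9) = b^3 - 3*b^2 - 8*b - 70/9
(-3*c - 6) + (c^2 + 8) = c^2 - 3*c + 2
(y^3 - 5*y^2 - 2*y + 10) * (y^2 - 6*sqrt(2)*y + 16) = y^5 - 6*sqrt(2)*y^4 - 5*y^4 + 14*y^3 + 30*sqrt(2)*y^3 - 70*y^2 + 12*sqrt(2)*y^2 - 60*sqrt(2)*y - 32*y + 160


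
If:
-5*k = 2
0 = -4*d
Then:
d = 0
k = -2/5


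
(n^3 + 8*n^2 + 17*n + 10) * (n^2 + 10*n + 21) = n^5 + 18*n^4 + 118*n^3 + 348*n^2 + 457*n + 210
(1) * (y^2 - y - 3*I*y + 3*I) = y^2 - y - 3*I*y + 3*I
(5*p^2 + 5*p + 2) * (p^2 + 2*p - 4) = 5*p^4 + 15*p^3 - 8*p^2 - 16*p - 8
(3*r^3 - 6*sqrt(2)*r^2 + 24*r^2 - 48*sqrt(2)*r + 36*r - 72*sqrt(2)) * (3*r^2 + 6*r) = 9*r^5 - 18*sqrt(2)*r^4 + 90*r^4 - 180*sqrt(2)*r^3 + 252*r^3 - 504*sqrt(2)*r^2 + 216*r^2 - 432*sqrt(2)*r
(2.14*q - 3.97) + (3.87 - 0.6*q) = 1.54*q - 0.1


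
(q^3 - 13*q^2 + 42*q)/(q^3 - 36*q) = (q - 7)/(q + 6)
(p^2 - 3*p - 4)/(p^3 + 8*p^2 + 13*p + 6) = (p - 4)/(p^2 + 7*p + 6)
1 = 1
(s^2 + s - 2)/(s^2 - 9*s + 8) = (s + 2)/(s - 8)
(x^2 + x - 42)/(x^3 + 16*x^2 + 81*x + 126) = (x - 6)/(x^2 + 9*x + 18)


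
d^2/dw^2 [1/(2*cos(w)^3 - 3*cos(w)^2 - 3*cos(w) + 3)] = 24*(6*(2*cos(w) - cos(2*w))^2*sin(w)^2 + (-cos(w) - 4*cos(2*w) + 3*cos(3*w))*(-3*cos(w) - 3*cos(2*w) + cos(3*w) + 3)/4)/(6*sin(w)^2 - 3*cos(w) + cos(3*w))^3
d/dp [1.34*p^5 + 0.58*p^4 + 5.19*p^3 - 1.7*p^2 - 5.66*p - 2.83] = 6.7*p^4 + 2.32*p^3 + 15.57*p^2 - 3.4*p - 5.66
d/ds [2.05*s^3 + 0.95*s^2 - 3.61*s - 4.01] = 6.15*s^2 + 1.9*s - 3.61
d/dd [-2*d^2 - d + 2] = -4*d - 1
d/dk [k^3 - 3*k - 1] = 3*k^2 - 3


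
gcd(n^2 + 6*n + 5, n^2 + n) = n + 1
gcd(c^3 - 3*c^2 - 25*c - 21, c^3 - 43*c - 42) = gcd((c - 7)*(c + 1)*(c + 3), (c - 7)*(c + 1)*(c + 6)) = c^2 - 6*c - 7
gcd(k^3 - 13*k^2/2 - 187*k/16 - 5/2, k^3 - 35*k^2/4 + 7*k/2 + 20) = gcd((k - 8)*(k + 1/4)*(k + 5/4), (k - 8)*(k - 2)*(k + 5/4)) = k^2 - 27*k/4 - 10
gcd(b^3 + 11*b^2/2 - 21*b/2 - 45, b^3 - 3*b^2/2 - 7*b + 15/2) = b^2 - b/2 - 15/2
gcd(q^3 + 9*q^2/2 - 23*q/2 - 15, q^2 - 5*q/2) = q - 5/2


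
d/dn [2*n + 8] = 2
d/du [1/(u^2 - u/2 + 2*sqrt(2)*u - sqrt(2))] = 2*(-4*u - 4*sqrt(2) + 1)/(2*u^2 - u + 4*sqrt(2)*u - 2*sqrt(2))^2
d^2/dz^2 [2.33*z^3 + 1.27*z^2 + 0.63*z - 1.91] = 13.98*z + 2.54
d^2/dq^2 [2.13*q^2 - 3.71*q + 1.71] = 4.26000000000000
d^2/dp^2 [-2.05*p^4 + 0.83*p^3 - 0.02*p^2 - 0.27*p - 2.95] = -24.6*p^2 + 4.98*p - 0.04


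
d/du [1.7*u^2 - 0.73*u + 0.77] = 3.4*u - 0.73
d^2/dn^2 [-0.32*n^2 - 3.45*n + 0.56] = -0.640000000000000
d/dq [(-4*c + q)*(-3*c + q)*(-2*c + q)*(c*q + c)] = c*(-24*c^3 + 52*c^2*q + 26*c^2 - 27*c*q^2 - 18*c*q + 4*q^3 + 3*q^2)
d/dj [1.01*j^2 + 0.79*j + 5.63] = 2.02*j + 0.79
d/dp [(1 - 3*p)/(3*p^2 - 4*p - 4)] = (9*p^2 - 6*p + 16)/(9*p^4 - 24*p^3 - 8*p^2 + 32*p + 16)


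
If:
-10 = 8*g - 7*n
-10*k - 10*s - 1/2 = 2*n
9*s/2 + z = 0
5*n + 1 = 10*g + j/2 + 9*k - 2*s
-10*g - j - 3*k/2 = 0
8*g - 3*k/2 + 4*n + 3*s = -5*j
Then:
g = -23189/220504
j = -2083/55126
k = 40037/55126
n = 36063/27563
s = -114437/110252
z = 1029933/220504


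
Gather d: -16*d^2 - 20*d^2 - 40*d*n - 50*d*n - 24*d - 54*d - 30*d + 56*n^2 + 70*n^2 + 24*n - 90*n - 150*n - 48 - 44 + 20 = -36*d^2 + d*(-90*n - 108) + 126*n^2 - 216*n - 72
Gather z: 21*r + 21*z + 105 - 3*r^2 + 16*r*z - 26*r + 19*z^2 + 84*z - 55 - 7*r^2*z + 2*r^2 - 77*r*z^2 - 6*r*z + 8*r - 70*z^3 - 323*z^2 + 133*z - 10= -r^2 + 3*r - 70*z^3 + z^2*(-77*r - 304) + z*(-7*r^2 + 10*r + 238) + 40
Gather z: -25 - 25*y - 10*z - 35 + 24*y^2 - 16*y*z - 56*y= 24*y^2 - 81*y + z*(-16*y - 10) - 60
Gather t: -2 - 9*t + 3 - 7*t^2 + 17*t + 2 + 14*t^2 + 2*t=7*t^2 + 10*t + 3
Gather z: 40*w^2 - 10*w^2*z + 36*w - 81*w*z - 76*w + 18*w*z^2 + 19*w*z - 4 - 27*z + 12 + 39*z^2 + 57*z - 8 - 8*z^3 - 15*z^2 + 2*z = 40*w^2 - 40*w - 8*z^3 + z^2*(18*w + 24) + z*(-10*w^2 - 62*w + 32)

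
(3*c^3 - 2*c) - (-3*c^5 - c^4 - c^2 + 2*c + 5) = 3*c^5 + c^4 + 3*c^3 + c^2 - 4*c - 5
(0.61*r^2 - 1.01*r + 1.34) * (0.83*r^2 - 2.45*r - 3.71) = 0.5063*r^4 - 2.3328*r^3 + 1.3236*r^2 + 0.4641*r - 4.9714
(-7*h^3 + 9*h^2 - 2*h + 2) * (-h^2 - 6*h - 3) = 7*h^5 + 33*h^4 - 31*h^3 - 17*h^2 - 6*h - 6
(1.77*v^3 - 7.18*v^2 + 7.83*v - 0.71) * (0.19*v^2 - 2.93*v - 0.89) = 0.3363*v^5 - 6.5503*v^4 + 20.9498*v^3 - 16.6866*v^2 - 4.8884*v + 0.6319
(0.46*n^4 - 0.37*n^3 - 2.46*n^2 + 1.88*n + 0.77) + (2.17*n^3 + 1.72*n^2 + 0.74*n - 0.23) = 0.46*n^4 + 1.8*n^3 - 0.74*n^2 + 2.62*n + 0.54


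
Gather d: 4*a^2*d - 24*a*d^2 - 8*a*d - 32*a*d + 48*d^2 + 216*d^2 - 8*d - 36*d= d^2*(264 - 24*a) + d*(4*a^2 - 40*a - 44)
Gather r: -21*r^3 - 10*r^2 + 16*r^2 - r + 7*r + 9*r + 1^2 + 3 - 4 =-21*r^3 + 6*r^2 + 15*r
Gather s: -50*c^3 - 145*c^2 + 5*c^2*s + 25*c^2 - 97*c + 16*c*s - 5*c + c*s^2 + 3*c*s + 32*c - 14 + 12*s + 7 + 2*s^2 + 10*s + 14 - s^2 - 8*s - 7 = -50*c^3 - 120*c^2 - 70*c + s^2*(c + 1) + s*(5*c^2 + 19*c + 14)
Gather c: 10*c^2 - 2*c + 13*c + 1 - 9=10*c^2 + 11*c - 8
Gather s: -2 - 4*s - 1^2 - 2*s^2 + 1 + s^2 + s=-s^2 - 3*s - 2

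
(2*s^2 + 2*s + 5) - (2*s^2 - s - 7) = 3*s + 12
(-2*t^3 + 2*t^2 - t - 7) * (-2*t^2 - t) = 4*t^5 - 2*t^4 + 15*t^2 + 7*t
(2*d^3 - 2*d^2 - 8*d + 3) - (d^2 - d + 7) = 2*d^3 - 3*d^2 - 7*d - 4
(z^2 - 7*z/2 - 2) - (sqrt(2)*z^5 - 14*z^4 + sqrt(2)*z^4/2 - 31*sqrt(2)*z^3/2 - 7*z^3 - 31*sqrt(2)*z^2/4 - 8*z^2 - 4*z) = -sqrt(2)*z^5 - sqrt(2)*z^4/2 + 14*z^4 + 7*z^3 + 31*sqrt(2)*z^3/2 + 9*z^2 + 31*sqrt(2)*z^2/4 + z/2 - 2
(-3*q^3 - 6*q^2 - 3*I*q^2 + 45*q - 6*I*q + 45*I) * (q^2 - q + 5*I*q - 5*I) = -3*q^5 - 3*q^4 - 18*I*q^4 + 66*q^3 - 18*I*q^3 - 30*q^2 + 306*I*q^2 - 255*q - 270*I*q + 225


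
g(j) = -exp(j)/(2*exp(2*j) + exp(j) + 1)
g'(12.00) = 0.00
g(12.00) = 0.00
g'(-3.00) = -0.04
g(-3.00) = -0.05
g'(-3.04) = -0.04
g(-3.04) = -0.05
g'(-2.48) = -0.07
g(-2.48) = -0.08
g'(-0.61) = -0.05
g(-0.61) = -0.25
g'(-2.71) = -0.06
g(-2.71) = -0.06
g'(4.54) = 0.01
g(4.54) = -0.01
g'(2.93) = 0.03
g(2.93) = -0.03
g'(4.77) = 0.00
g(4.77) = -0.00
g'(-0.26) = 0.02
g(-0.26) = -0.26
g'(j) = -(-4*exp(2*j) - exp(j))*exp(j)/(2*exp(2*j) + exp(j) + 1)^2 - exp(j)/(2*exp(2*j) + exp(j) + 1)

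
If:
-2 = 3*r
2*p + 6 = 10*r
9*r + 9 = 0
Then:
No Solution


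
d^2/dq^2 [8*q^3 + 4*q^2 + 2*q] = 48*q + 8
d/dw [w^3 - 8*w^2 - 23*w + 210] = 3*w^2 - 16*w - 23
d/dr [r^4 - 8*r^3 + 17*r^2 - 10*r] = 4*r^3 - 24*r^2 + 34*r - 10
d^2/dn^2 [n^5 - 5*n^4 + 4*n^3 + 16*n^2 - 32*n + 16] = 20*n^3 - 60*n^2 + 24*n + 32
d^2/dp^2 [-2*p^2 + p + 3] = -4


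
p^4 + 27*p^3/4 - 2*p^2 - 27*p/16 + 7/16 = (p - 1/2)*(p - 1/4)*(p + 1/2)*(p + 7)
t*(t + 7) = t^2 + 7*t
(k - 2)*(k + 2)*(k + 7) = k^3 + 7*k^2 - 4*k - 28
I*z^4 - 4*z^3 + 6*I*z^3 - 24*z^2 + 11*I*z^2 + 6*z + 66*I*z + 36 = (z + 6)*(z - I)*(z + 6*I)*(I*z + 1)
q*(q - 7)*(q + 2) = q^3 - 5*q^2 - 14*q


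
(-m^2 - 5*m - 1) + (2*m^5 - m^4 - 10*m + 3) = 2*m^5 - m^4 - m^2 - 15*m + 2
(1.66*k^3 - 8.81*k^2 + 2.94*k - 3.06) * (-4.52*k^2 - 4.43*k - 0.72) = -7.5032*k^5 + 32.4674*k^4 + 24.5443*k^3 + 7.1502*k^2 + 11.439*k + 2.2032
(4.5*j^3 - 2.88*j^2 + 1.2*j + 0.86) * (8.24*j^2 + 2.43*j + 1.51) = 37.08*j^5 - 12.7962*j^4 + 9.6846*j^3 + 5.6536*j^2 + 3.9018*j + 1.2986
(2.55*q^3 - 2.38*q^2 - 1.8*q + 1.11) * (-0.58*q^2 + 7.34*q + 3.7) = -1.479*q^5 + 20.0974*q^4 - 6.9902*q^3 - 22.6618*q^2 + 1.4874*q + 4.107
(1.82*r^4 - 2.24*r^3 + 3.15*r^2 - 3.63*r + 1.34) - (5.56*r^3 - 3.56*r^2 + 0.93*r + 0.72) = 1.82*r^4 - 7.8*r^3 + 6.71*r^2 - 4.56*r + 0.62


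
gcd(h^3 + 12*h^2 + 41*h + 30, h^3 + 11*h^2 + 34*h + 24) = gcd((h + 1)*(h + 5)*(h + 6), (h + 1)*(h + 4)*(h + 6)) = h^2 + 7*h + 6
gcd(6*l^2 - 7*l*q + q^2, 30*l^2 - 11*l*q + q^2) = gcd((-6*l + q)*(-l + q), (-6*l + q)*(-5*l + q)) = -6*l + q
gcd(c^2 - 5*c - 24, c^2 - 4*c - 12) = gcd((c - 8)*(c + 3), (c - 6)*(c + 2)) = 1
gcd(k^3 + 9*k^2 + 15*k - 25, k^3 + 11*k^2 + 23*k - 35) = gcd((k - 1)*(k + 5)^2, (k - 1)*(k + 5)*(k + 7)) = k^2 + 4*k - 5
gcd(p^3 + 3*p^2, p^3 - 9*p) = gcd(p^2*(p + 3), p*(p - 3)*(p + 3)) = p^2 + 3*p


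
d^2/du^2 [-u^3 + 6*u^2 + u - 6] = 12 - 6*u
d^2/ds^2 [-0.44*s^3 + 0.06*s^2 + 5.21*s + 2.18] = 0.12 - 2.64*s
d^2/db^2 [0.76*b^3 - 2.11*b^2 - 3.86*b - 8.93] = 4.56*b - 4.22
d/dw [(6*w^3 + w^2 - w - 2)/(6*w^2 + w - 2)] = (36*w^4 + 12*w^3 - 29*w^2 + 20*w + 4)/(36*w^4 + 12*w^3 - 23*w^2 - 4*w + 4)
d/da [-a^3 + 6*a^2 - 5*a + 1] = -3*a^2 + 12*a - 5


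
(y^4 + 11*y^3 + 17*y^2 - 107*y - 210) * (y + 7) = y^5 + 18*y^4 + 94*y^3 + 12*y^2 - 959*y - 1470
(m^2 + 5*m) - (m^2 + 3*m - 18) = 2*m + 18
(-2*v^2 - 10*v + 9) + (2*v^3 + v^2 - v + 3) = 2*v^3 - v^2 - 11*v + 12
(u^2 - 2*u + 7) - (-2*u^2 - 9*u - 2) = 3*u^2 + 7*u + 9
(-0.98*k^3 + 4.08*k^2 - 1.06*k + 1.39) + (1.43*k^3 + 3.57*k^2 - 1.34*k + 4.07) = 0.45*k^3 + 7.65*k^2 - 2.4*k + 5.46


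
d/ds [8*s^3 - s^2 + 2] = 2*s*(12*s - 1)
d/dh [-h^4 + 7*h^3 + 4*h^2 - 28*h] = -4*h^3 + 21*h^2 + 8*h - 28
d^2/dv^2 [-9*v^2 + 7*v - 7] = -18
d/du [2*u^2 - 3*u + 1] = 4*u - 3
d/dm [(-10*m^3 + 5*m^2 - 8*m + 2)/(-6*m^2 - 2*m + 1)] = 2*(30*m^4 + 20*m^3 - 44*m^2 + 17*m - 2)/(36*m^4 + 24*m^3 - 8*m^2 - 4*m + 1)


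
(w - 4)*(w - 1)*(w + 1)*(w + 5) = w^4 + w^3 - 21*w^2 - w + 20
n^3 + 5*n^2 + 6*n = n*(n + 2)*(n + 3)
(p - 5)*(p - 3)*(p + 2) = p^3 - 6*p^2 - p + 30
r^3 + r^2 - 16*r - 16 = (r - 4)*(r + 1)*(r + 4)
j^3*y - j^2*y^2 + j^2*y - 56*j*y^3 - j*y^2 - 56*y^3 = (j - 8*y)*(j + 7*y)*(j*y + y)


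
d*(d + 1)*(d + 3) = d^3 + 4*d^2 + 3*d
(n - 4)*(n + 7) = n^2 + 3*n - 28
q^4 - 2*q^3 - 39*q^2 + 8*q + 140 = (q - 7)*(q - 2)*(q + 2)*(q + 5)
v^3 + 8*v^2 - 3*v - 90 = (v - 3)*(v + 5)*(v + 6)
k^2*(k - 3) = k^3 - 3*k^2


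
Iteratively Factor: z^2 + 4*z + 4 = (z + 2)*(z + 2)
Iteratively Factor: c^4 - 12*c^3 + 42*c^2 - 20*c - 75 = (c - 5)*(c^3 - 7*c^2 + 7*c + 15) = (c - 5)^2*(c^2 - 2*c - 3) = (c - 5)^2*(c - 3)*(c + 1)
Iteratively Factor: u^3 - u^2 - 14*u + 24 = (u - 2)*(u^2 + u - 12) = (u - 2)*(u + 4)*(u - 3)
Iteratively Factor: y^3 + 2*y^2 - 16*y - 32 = (y + 4)*(y^2 - 2*y - 8) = (y + 2)*(y + 4)*(y - 4)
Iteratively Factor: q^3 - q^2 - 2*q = (q + 1)*(q^2 - 2*q) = q*(q + 1)*(q - 2)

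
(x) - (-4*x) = 5*x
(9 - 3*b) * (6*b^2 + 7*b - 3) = -18*b^3 + 33*b^2 + 72*b - 27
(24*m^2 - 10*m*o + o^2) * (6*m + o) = 144*m^3 - 36*m^2*o - 4*m*o^2 + o^3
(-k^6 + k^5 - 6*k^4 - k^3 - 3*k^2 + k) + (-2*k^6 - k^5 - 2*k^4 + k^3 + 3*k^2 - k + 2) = -3*k^6 - 8*k^4 + 2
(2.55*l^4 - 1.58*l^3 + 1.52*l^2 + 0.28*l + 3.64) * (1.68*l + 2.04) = 4.284*l^5 + 2.5476*l^4 - 0.6696*l^3 + 3.5712*l^2 + 6.6864*l + 7.4256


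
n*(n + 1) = n^2 + n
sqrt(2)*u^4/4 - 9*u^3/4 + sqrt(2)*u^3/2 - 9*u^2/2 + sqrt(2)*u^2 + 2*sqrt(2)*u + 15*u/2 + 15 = (u/2 + 1)*(u - 3*sqrt(2))*(u - 5*sqrt(2)/2)*(sqrt(2)*u/2 + 1)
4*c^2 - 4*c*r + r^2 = (-2*c + r)^2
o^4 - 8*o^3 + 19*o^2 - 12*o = o*(o - 4)*(o - 3)*(o - 1)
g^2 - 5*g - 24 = (g - 8)*(g + 3)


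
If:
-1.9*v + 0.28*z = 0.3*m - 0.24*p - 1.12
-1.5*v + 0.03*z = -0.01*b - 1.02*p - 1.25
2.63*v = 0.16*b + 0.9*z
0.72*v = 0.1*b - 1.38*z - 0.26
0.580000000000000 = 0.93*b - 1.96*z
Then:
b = 0.31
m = 2.78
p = -1.27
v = -0.03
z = -0.15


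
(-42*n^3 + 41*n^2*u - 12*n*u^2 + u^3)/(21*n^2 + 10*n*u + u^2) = (-42*n^3 + 41*n^2*u - 12*n*u^2 + u^3)/(21*n^2 + 10*n*u + u^2)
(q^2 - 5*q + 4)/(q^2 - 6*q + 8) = (q - 1)/(q - 2)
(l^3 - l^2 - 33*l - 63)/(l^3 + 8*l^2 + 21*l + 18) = (l - 7)/(l + 2)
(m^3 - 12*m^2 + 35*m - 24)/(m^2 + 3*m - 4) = (m^2 - 11*m + 24)/(m + 4)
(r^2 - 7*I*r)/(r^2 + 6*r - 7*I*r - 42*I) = r/(r + 6)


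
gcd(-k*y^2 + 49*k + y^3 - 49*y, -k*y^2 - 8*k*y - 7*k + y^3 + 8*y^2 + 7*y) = -k*y - 7*k + y^2 + 7*y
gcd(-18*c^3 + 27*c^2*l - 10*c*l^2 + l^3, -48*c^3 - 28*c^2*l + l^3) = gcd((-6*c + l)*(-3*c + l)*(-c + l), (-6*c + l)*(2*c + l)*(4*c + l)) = 6*c - l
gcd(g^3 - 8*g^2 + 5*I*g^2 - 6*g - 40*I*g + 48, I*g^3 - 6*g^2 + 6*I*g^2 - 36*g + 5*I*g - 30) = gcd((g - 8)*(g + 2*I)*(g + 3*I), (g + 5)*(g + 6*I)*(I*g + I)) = 1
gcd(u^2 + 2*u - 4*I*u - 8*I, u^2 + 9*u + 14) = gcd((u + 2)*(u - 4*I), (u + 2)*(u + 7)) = u + 2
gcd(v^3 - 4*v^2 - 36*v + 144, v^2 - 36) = v^2 - 36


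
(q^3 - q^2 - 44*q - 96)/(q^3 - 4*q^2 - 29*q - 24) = (q + 4)/(q + 1)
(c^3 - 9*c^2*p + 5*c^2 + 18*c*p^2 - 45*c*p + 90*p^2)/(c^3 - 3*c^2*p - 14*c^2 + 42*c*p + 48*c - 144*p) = (c^2 - 6*c*p + 5*c - 30*p)/(c^2 - 14*c + 48)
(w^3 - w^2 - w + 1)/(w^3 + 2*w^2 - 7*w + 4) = (w + 1)/(w + 4)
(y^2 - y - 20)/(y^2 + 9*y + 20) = (y - 5)/(y + 5)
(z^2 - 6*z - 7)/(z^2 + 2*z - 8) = (z^2 - 6*z - 7)/(z^2 + 2*z - 8)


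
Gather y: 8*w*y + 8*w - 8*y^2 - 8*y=8*w - 8*y^2 + y*(8*w - 8)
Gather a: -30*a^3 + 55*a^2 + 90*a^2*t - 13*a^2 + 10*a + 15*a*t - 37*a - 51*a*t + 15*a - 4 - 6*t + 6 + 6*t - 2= -30*a^3 + a^2*(90*t + 42) + a*(-36*t - 12)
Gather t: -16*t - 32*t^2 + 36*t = -32*t^2 + 20*t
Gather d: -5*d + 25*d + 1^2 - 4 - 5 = 20*d - 8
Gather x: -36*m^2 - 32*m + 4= -36*m^2 - 32*m + 4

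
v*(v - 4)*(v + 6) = v^3 + 2*v^2 - 24*v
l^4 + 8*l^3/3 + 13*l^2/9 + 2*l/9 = l*(l + 1/3)^2*(l + 2)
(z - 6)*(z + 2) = z^2 - 4*z - 12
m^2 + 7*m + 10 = (m + 2)*(m + 5)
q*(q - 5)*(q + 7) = q^3 + 2*q^2 - 35*q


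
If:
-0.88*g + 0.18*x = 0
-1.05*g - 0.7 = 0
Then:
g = -0.67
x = -3.26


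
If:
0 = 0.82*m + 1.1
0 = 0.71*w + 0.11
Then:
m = -1.34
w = -0.15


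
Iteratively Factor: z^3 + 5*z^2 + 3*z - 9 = (z + 3)*(z^2 + 2*z - 3) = (z - 1)*(z + 3)*(z + 3)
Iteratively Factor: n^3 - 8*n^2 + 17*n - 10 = (n - 1)*(n^2 - 7*n + 10) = (n - 5)*(n - 1)*(n - 2)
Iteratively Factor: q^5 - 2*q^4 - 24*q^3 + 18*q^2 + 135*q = (q - 5)*(q^4 + 3*q^3 - 9*q^2 - 27*q) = (q - 5)*(q - 3)*(q^3 + 6*q^2 + 9*q) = q*(q - 5)*(q - 3)*(q^2 + 6*q + 9) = q*(q - 5)*(q - 3)*(q + 3)*(q + 3)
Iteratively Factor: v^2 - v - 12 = (v - 4)*(v + 3)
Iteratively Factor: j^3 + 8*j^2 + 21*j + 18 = (j + 3)*(j^2 + 5*j + 6) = (j + 2)*(j + 3)*(j + 3)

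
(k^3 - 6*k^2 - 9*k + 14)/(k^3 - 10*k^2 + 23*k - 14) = (k + 2)/(k - 2)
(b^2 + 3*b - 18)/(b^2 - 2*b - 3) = (b + 6)/(b + 1)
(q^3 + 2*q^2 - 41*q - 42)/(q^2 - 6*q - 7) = (q^2 + q - 42)/(q - 7)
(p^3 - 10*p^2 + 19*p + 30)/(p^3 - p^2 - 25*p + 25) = (p^2 - 5*p - 6)/(p^2 + 4*p - 5)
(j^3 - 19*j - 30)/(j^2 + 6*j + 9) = (j^2 - 3*j - 10)/(j + 3)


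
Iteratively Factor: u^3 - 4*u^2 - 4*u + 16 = (u - 2)*(u^2 - 2*u - 8) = (u - 2)*(u + 2)*(u - 4)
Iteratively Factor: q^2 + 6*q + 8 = (q + 4)*(q + 2)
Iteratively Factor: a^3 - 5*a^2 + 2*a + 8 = (a - 2)*(a^2 - 3*a - 4) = (a - 2)*(a + 1)*(a - 4)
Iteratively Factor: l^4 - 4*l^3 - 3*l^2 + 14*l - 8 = (l - 1)*(l^3 - 3*l^2 - 6*l + 8) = (l - 4)*(l - 1)*(l^2 + l - 2) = (l - 4)*(l - 1)^2*(l + 2)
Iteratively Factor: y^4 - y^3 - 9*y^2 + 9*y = (y - 1)*(y^3 - 9*y) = y*(y - 1)*(y^2 - 9) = y*(y - 3)*(y - 1)*(y + 3)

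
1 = 1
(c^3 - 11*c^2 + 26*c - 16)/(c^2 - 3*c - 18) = (-c^3 + 11*c^2 - 26*c + 16)/(-c^2 + 3*c + 18)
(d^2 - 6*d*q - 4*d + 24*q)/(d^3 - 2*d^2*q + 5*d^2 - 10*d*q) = (d^2 - 6*d*q - 4*d + 24*q)/(d*(d^2 - 2*d*q + 5*d - 10*q))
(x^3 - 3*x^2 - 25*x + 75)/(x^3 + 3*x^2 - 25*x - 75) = (x - 3)/(x + 3)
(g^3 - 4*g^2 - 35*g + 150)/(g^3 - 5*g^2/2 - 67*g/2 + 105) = 2*(g - 5)/(2*g - 7)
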